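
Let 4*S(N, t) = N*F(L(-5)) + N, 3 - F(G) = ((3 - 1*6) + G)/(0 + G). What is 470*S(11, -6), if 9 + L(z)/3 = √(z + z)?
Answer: 341220/91 - 2585*I*√10/182 ≈ 3749.7 - 44.915*I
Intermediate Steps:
L(z) = -27 + 3*√2*√z (L(z) = -27 + 3*√(z + z) = -27 + 3*√(2*z) = -27 + 3*(√2*√z) = -27 + 3*√2*√z)
F(G) = 3 - (-3 + G)/G (F(G) = 3 - ((3 - 1*6) + G)/(0 + G) = 3 - ((3 - 6) + G)/G = 3 - (-3 + G)/G)
S(N, t) = N/4 + N*(2 + 3/(-27 + 3*I*√10))/4 (S(N, t) = (N*(2 + 3/(-27 + 3*√2*√(-5))) + N)/4 = (N*(2 + 3/(-27 + 3*√2*(I*√5))) + N)/4 = (N*(2 + 3/(-27 + 3*I*√10)) + N)/4 = (N + N*(2 + 3/(-27 + 3*I*√10)))/4 = N/4 + N*(2 + 3/(-27 + 3*I*√10))/4)
470*S(11, -6) = 470*((66/91)*11 - 1/364*I*11*√10) = 470*(726/91 - 11*I*√10/364) = 341220/91 - 2585*I*√10/182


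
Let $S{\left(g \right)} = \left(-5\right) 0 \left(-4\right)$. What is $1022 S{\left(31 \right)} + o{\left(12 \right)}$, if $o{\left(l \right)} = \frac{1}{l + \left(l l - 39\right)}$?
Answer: $\frac{1}{117} \approx 0.008547$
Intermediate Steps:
$S{\left(g \right)} = 0$ ($S{\left(g \right)} = 0 \left(-4\right) = 0$)
$o{\left(l \right)} = \frac{1}{-39 + l + l^{2}}$ ($o{\left(l \right)} = \frac{1}{l + \left(l^{2} - 39\right)} = \frac{1}{l + \left(-39 + l^{2}\right)} = \frac{1}{-39 + l + l^{2}}$)
$1022 S{\left(31 \right)} + o{\left(12 \right)} = 1022 \cdot 0 + \frac{1}{-39 + 12 + 12^{2}} = 0 + \frac{1}{-39 + 12 + 144} = 0 + \frac{1}{117} = \frac{1}{117}$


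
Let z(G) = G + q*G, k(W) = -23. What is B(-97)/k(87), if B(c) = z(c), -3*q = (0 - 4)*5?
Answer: 97/3 ≈ 32.333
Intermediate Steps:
q = 20/3 (q = -(0 - 4)*5/3 = -(-4)*5/3 = -⅓*(-20) = 20/3 ≈ 6.6667)
z(G) = 23*G/3 (z(G) = G + 20*G/3 = 23*G/3)
B(c) = 23*c/3
B(-97)/k(87) = ((23/3)*(-97))/(-23) = -2231/3*(-1/23) = 97/3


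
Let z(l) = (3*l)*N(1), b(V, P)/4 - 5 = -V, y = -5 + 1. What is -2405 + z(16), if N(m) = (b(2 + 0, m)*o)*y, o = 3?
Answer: -9317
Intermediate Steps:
y = -4
b(V, P) = 20 - 4*V (b(V, P) = 20 + 4*(-V) = 20 - 4*V)
N(m) = -144 (N(m) = ((20 - 4*(2 + 0))*3)*(-4) = ((20 - 4*2)*3)*(-4) = ((20 - 8)*3)*(-4) = (12*3)*(-4) = 36*(-4) = -144)
z(l) = -432*l (z(l) = (3*l)*(-144) = -432*l)
-2405 + z(16) = -2405 - 432*16 = -2405 - 6912 = -9317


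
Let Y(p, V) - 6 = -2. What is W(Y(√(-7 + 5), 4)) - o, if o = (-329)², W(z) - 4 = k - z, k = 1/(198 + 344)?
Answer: -58666621/542 ≈ -1.0824e+5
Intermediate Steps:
k = 1/542 ≈ 0.0018450
Y(p, V) = 4 (Y(p, V) = 6 - 2 = 4)
W(z) = 2169/542 - z (W(z) = 4 + (1/542 - z) = 2169/542 - z)
o = 108241
W(Y(√(-7 + 5), 4)) - o = (2169/542 - 1*4) - 1*108241 = (2169/542 - 4) - 108241 = 1/542 - 108241 = -58666621/542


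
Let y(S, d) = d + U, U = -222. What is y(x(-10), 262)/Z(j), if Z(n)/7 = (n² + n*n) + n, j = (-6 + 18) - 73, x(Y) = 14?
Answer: 40/51667 ≈ 0.00077419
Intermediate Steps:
j = -61 (j = 12 - 73 = -61)
y(S, d) = -222 + d (y(S, d) = d - 222 = -222 + d)
Z(n) = 7*n + 14*n² (Z(n) = 7*((n² + n*n) + n) = 7*((n² + n²) + n) = 7*(2*n² + n) = 7*(n + 2*n²) = 7*n + 14*n²)
y(x(-10), 262)/Z(j) = (-222 + 262)/((7*(-61)*(1 + 2*(-61)))) = 40/((7*(-61)*(1 - 122))) = 40/((7*(-61)*(-121))) = 40/51667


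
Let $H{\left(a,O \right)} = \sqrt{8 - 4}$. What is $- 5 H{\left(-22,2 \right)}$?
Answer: $-10$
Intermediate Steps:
$H{\left(a,O \right)} = 2$ ($H{\left(a,O \right)} = \sqrt{4} = 2$)
$- 5 H{\left(-22,2 \right)} = \left(-5\right) 2 = -10$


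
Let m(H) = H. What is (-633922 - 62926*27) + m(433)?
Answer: -2332491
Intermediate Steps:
(-633922 - 62926*27) + m(433) = (-633922 - 62926*27) + 433 = (-633922 - 1699002) + 433 = -2332924 + 433 = -2332491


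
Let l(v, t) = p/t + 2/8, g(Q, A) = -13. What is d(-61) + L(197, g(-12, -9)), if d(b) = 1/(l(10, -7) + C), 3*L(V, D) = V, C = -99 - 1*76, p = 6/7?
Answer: 2250529/34275 ≈ 65.661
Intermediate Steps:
p = 6/7 (p = 6*(⅐) = 6/7 ≈ 0.85714)
l(v, t) = ¼ + 6/(7*t) (l(v, t) = 6/(7*t) + 2/8 = 6/(7*t) + 2*(⅛) = 6/(7*t) + ¼ = ¼ + 6/(7*t))
C = -175 (C = -99 - 76 = -175)
L(V, D) = V/3
d(b) = -196/34275 (d(b) = 1/((1/28)*(24 + 7*(-7))/(-7) - 175) = 1/((1/28)*(-⅐)*(24 - 49) - 175) = 1/((1/28)*(-⅐)*(-25) - 175) = 1/(25/196 - 175) = 1/(-34275/196) = -196/34275)
d(-61) + L(197, g(-12, -9)) = -196/34275 + (⅓)*197 = -196/34275 + 197/3 = 2250529/34275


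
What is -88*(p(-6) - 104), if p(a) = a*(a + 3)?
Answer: 7568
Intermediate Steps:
p(a) = a*(3 + a)
-88*(p(-6) - 104) = -88*(-6*(3 - 6) - 104) = -88*(-6*(-3) - 104) = -88*(18 - 104) = -88*(-86) = 7568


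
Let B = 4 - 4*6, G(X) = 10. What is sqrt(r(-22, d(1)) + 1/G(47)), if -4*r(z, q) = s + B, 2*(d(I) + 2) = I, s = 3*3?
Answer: sqrt(285)/10 ≈ 1.6882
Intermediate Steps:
s = 9
d(I) = -2 + I/2
B = -20 (B = 4 - 24 = -20)
r(z, q) = 11/4 (r(z, q) = -(9 - 20)/4 = -1/4*(-11) = 11/4)
sqrt(r(-22, d(1)) + 1/G(47)) = sqrt(11/4 + 1/10) = sqrt(57/20) = sqrt(285)/10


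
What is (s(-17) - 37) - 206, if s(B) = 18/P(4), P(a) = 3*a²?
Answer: -1941/8 ≈ -242.63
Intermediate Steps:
s(B) = 3/8 (s(B) = 18/((3*4²)) = 18/((3*16)) = 18/48 = 18*(1/48) = 3/8)
(s(-17) - 37) - 206 = (3/8 - 37) - 206 = -293/8 - 206 = -1941/8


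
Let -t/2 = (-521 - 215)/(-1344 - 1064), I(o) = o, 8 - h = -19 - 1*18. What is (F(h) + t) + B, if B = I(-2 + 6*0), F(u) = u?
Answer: 12759/301 ≈ 42.389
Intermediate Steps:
h = 45 (h = 8 - (-19 - 1*18) = 8 - (-19 - 18) = 8 - 1*(-37) = 8 + 37 = 45)
t = -184/301 (t = -2*(-521 - 215)/(-1344 - 1064) = -(-1472)/(-2408) = -(-1472)*(-1)/2408 = -2*92/301 = -184/301 ≈ -0.61130)
B = -2 (B = -2 + 6*0 = -2 + 0 = -2)
(F(h) + t) + B = (45 - 184/301) - 2 = 13361/301 - 2 = 12759/301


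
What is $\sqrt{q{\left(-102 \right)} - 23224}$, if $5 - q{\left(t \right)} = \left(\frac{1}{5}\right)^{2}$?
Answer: $\frac{122 i \sqrt{39}}{5} \approx 152.38 i$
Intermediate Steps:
$q{\left(t \right)} = \frac{124}{25}$ ($q{\left(t \right)} = 5 - \left(\frac{1}{5}\right)^{2} = 5 - \frac{1}{25} = \frac{124}{25}$)
$\sqrt{q{\left(-102 \right)} - 23224} = \sqrt{\frac{124}{25} - 23224} = \sqrt{- \frac{580476}{25}} = \frac{122 i \sqrt{39}}{5}$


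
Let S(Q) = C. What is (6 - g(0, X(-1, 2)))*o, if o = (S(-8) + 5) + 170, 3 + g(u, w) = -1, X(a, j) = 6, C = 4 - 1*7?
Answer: 1720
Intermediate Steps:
C = -3 (C = 4 - 7 = -3)
g(u, w) = -4 (g(u, w) = -3 - 1 = -4)
S(Q) = -3
o = 172 (o = (-3 + 5) + 170 = 2 + 170 = 172)
(6 - g(0, X(-1, 2)))*o = (6 - 1*(-4))*172 = (6 + 4)*172 = 10*172 = 1720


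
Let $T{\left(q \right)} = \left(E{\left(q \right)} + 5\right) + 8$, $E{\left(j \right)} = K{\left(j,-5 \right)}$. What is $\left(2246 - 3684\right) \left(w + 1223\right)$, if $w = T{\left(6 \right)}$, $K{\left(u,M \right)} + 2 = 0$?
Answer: $-1774492$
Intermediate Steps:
$K{\left(u,M \right)} = -2$ ($K{\left(u,M \right)} = -2 + 0 = -2$)
$E{\left(j \right)} = -2$
$T{\left(q \right)} = 11$ ($T{\left(q \right)} = \left(-2 + 5\right) + 8 = 3 + 8 = 11$)
$w = 11$
$\left(2246 - 3684\right) \left(w + 1223\right) = \left(2246 - 3684\right) \left(11 + 1223\right) = \left(-1438\right) 1234 = -1774492$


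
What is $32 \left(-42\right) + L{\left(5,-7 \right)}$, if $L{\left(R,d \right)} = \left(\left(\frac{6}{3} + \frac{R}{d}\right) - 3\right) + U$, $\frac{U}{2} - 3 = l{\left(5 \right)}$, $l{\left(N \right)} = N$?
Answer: $- \frac{9308}{7} \approx -1329.7$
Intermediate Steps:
$U = 16$ ($U = 6 + 2 \cdot 5 = 6 + 10 = 16$)
$L{\left(R,d \right)} = 15 + \frac{R}{d}$ ($L{\left(R,d \right)} = \left(\left(\frac{6}{3} + \frac{R}{d}\right) - 3\right) + 16 = \left(\left(6 \cdot \frac{1}{3} + \frac{R}{d}\right) - 3\right) + 16 = \left(\left(2 + \frac{R}{d}\right) - 3\right) + 16 = \left(-1 + \frac{R}{d}\right) + 16 = 15 + \frac{R}{d}$)
$32 \left(-42\right) + L{\left(5,-7 \right)} = 32 \left(-42\right) + \left(15 + \frac{5}{-7}\right) = -1344 + \left(15 + 5 \left(- \frac{1}{7}\right)\right) = -1344 + \left(15 - \frac{5}{7}\right) = -1344 + \frac{100}{7} = - \frac{9308}{7}$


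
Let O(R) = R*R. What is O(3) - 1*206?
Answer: -197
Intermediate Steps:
O(R) = R**2
O(3) - 1*206 = 3**2 - 1*206 = 9 - 206 = -197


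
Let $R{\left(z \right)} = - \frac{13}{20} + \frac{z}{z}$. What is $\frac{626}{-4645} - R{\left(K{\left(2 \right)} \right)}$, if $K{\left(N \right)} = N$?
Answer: $- \frac{9007}{18580} \approx -0.48477$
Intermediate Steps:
$R{\left(z \right)} = \frac{7}{20}$ ($R{\left(z \right)} = \left(-13\right) \frac{1}{20} + 1 = - \frac{13}{20} + 1 = \frac{7}{20}$)
$\frac{626}{-4645} - R{\left(K{\left(2 \right)} \right)} = \frac{626}{-4645} - \frac{7}{20} = 626 \left(- \frac{1}{4645}\right) - \frac{7}{20} = - \frac{626}{4645} - \frac{7}{20} = - \frac{9007}{18580}$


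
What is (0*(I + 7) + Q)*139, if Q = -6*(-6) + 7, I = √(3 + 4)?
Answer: 5977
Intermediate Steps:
I = √7 ≈ 2.6458
Q = 43 (Q = 36 + 7 = 43)
(0*(I + 7) + Q)*139 = (0*(√7 + 7) + 43)*139 = (0*(7 + √7) + 43)*139 = (0 + 43)*139 = 43*139 = 5977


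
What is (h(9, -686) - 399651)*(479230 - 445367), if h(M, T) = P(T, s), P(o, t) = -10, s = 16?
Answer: -13533720443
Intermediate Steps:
h(M, T) = -10
(h(9, -686) - 399651)*(479230 - 445367) = (-10 - 399651)*(479230 - 445367) = -399661*33863 = -13533720443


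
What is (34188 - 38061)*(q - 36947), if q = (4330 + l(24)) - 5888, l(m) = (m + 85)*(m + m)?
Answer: 128866329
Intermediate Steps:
l(m) = 2*m*(85 + m) (l(m) = (85 + m)*(2*m) = 2*m*(85 + m))
q = 3674 (q = (4330 + 2*24*(85 + 24)) - 5888 = (4330 + 2*24*109) - 5888 = (4330 + 5232) - 5888 = 9562 - 5888 = 3674)
(34188 - 38061)*(q - 36947) = (34188 - 38061)*(3674 - 36947) = -3873*(-33273) = 128866329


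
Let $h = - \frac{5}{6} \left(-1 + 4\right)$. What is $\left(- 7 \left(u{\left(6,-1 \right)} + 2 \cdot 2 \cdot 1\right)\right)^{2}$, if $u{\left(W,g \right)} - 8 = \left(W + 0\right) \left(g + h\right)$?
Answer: $3969$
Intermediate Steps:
$h = - \frac{5}{2}$ ($h = \left(-5\right) \frac{1}{6} \cdot 3 = \left(- \frac{5}{6}\right) 3 = - \frac{5}{2} \approx -2.5$)
$u{\left(W,g \right)} = 8 + W \left(- \frac{5}{2} + g\right)$ ($u{\left(W,g \right)} = 8 + \left(W + 0\right) \left(g - \frac{5}{2}\right) = 8 + W \left(- \frac{5}{2} + g\right)$)
$\left(- 7 \left(u{\left(6,-1 \right)} + 2 \cdot 2 \cdot 1\right)\right)^{2} = \left(- 7 \left(\left(8 - 15 + 6 \left(-1\right)\right) + 2 \cdot 2 \cdot 1\right)\right)^{2} = \left(- 7 \left(\left(8 - 15 - 6\right) + 4 \cdot 1\right)\right)^{2} = \left(- 7 \left(-13 + 4\right)\right)^{2} = \left(\left(-7\right) \left(-9\right)\right)^{2} = 63^{2} = 3969$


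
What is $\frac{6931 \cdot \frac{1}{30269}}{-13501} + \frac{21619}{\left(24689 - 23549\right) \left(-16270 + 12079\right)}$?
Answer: $- \frac{8867973299951}{1952479680222060} \approx -0.0045419$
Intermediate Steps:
$\frac{6931 \cdot \frac{1}{30269}}{-13501} + \frac{21619}{\left(24689 - 23549\right) \left(-16270 + 12079\right)} = 6931 \cdot \frac{1}{30269} \left(- \frac{1}{13501}\right) + \frac{21619}{1140 \left(-4191\right)} = \frac{6931}{30269} \left(- \frac{1}{13501}\right) + \frac{21619}{-4777740} = - \frac{6931}{408661769} + 21619 \left(- \frac{1}{4777740}\right) = - \frac{6931}{408661769} - \frac{21619}{4777740} = - \frac{8867973299951}{1952479680222060}$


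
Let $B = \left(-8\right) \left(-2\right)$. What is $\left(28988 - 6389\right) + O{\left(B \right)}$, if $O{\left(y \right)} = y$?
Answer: $22615$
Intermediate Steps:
$B = 16$
$\left(28988 - 6389\right) + O{\left(B \right)} = \left(28988 - 6389\right) + 16 = 22599 + 16 = 22615$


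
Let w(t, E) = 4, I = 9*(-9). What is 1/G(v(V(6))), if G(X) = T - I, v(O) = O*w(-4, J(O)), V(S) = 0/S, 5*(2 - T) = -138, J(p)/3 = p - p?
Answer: 5/553 ≈ 0.0090416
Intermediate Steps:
J(p) = 0 (J(p) = 3*(p - p) = 3*0 = 0)
I = -81
T = 148/5 (T = 2 - ⅕*(-138) = 2 + 138/5 = 148/5 ≈ 29.600)
V(S) = 0
v(O) = 4*O (v(O) = O*4 = 4*O)
G(X) = 553/5 (G(X) = 148/5 - 1*(-81) = 148/5 + 81 = 553/5)
1/G(v(V(6))) = 1/(553/5) = 5/553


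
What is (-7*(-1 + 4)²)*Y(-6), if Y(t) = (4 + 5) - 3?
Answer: -378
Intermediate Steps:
Y(t) = 6 (Y(t) = 9 - 3 = 6)
(-7*(-1 + 4)²)*Y(-6) = -7*(-1 + 4)²*6 = -7*3²*6 = -7*9*6 = -63*6 = -378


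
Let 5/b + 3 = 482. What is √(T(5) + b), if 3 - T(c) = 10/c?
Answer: 22*√479/479 ≈ 1.0052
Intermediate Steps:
T(c) = 3 - 10/c
b = 5/479 (b = 5/(-3 + 482) = 5/479 ≈ 0.010438)
√(T(5) + b) = √((3 - 10/5) + 5/479) = √((3 - 10*⅕) + 5/479) = √((3 - 2) + 5/479) = √(1 + 5/479) = √(484/479) = 22*√479/479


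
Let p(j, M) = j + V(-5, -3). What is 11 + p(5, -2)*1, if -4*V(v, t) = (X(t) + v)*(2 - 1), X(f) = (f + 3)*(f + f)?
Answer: 69/4 ≈ 17.250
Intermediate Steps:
X(f) = 2*f*(3 + f) (X(f) = (3 + f)*(2*f) = 2*f*(3 + f))
V(v, t) = -v/4 - t*(3 + t)/2 (V(v, t) = -(2*t*(3 + t) + v)*(2 - 1)/4 = -(v + 2*t*(3 + t))/4 = -v/4 - t*(3 + t)/2)
p(j, M) = 5/4 + j (p(j, M) = j + (-¼*(-5) - ½*(-3)*(3 - 3)) = j + (5/4 - ½*(-3)*0) = j + (5/4 + 0) = j + 5/4 = 5/4 + j)
11 + p(5, -2)*1 = 11 + (5/4 + 5)*1 = 11 + (25/4)*1 = 11 + 25/4 = 69/4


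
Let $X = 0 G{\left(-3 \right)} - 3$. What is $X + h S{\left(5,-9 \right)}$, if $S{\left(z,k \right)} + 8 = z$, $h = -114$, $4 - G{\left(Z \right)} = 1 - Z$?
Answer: $339$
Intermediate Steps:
$G{\left(Z \right)} = 3 + Z$ ($G{\left(Z \right)} = 4 - \left(1 - Z\right) = 4 + \left(-1 + Z\right) = 3 + Z$)
$S{\left(z,k \right)} = -8 + z$
$X = -3$ ($X = 0 \left(3 - 3\right) - 3 = 0 \cdot 0 - 3 = 0 - 3 = -3$)
$X + h S{\left(5,-9 \right)} = -3 - 114 \left(-8 + 5\right) = -3 - -342 = -3 + 342 = 339$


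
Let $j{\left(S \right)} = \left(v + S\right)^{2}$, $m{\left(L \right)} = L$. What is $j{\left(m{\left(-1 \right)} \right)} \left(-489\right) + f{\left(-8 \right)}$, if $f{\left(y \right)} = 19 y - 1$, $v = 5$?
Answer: $-7977$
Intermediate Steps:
$f{\left(y \right)} = -1 + 19 y$
$j{\left(S \right)} = \left(5 + S\right)^{2}$
$j{\left(m{\left(-1 \right)} \right)} \left(-489\right) + f{\left(-8 \right)} = \left(5 - 1\right)^{2} \left(-489\right) + \left(-1 + 19 \left(-8\right)\right) = 4^{2} \left(-489\right) - 153 = 16 \left(-489\right) - 153 = -7824 - 153 = -7977$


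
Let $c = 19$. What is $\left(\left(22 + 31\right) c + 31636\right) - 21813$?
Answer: $10830$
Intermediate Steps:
$\left(\left(22 + 31\right) c + 31636\right) - 21813 = \left(\left(22 + 31\right) 19 + 31636\right) - 21813 = \left(53 \cdot 19 + 31636\right) - 21813 = \left(1007 + 31636\right) - 21813 = 32643 - 21813 = 10830$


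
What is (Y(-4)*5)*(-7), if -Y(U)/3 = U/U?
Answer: 105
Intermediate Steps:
Y(U) = -3 (Y(U) = -3*U/U = -3*1 = -3)
(Y(-4)*5)*(-7) = -3*5*(-7) = -15*(-7) = 105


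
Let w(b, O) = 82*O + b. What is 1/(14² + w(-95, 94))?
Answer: 1/7809 ≈ 0.00012806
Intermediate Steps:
w(b, O) = b + 82*O
1/(14² + w(-95, 94)) = 1/(14² + (-95 + 82*94)) = 1/(196 + (-95 + 7708)) = 1/(196 + 7613) = 1/7809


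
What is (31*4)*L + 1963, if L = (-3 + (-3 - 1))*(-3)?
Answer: 4567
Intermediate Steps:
L = 21 (L = (-3 - 4)*(-3) = -7*(-3) = 21)
(31*4)*L + 1963 = (31*4)*21 + 1963 = 124*21 + 1963 = 2604 + 1963 = 4567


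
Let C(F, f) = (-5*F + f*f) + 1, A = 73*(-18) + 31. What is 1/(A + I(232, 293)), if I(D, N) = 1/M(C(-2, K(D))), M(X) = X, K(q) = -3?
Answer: -20/25659 ≈ -0.00077945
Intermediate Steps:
A = -1283 (A = -1314 + 31 = -1283)
C(F, f) = 1 + f² - 5*F (C(F, f) = (-5*F + f²) + 1 = (f² - 5*F) + 1 = 1 + f² - 5*F)
I(D, N) = 1/20 (I(D, N) = 1/(1 + (-3)² - 5*(-2)) = 1/(1 + 9 + 10) = 1/20)
1/(A + I(232, 293)) = 1/(-1283 + 1/20) = 1/(-25659/20) = -20/25659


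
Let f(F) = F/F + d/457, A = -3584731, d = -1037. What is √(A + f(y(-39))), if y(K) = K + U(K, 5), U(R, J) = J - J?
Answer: I*√748667749679/457 ≈ 1893.3*I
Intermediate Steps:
U(R, J) = 0
y(K) = K (y(K) = K + 0 = K)
f(F) = -580/457 (f(F) = F/F - 1037/457 = 1 - 1037*1/457 = 1 - 1037/457 = -580/457)
√(A + f(y(-39))) = √(-3584731 - 580/457) = √(-1638222647/457) = I*√748667749679/457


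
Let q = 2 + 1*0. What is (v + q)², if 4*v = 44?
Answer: 169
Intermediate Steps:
v = 11 (v = (¼)*44 = 11)
q = 2 (q = 2 + 0 = 2)
(v + q)² = (11 + 2)² = 13² = 169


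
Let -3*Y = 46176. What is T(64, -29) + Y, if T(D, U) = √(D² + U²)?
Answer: -15392 + √4937 ≈ -15322.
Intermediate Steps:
Y = -15392 (Y = -⅓*46176 = -15392)
T(64, -29) + Y = √(64² + (-29)²) - 15392 = √(4096 + 841) - 15392 = √4937 - 15392 = -15392 + √4937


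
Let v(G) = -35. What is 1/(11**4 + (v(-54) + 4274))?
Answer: 1/18880 ≈ 5.2966e-5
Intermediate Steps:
1/(11**4 + (v(-54) + 4274)) = 1/(11**4 + (-35 + 4274)) = 1/(14641 + 4239) = 1/18880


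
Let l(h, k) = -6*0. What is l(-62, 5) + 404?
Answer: 404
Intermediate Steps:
l(h, k) = 0
l(-62, 5) + 404 = 0 + 404 = 404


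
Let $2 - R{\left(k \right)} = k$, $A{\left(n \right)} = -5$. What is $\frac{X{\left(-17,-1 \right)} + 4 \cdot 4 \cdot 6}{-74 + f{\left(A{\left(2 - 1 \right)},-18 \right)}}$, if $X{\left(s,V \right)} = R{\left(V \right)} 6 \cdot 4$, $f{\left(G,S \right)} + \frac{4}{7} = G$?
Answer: $- \frac{1176}{557} \approx -2.1113$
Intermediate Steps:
$R{\left(k \right)} = 2 - k$
$f{\left(G,S \right)} = - \frac{4}{7} + G$
$X{\left(s,V \right)} = 48 - 24 V$ ($X{\left(s,V \right)} = \left(2 - V\right) 6 \cdot 4 = \left(12 - 6 V\right) 4 = 48 - 24 V$)
$\frac{X{\left(-17,-1 \right)} + 4 \cdot 4 \cdot 6}{-74 + f{\left(A{\left(2 - 1 \right)},-18 \right)}} = \frac{\left(48 - -24\right) + 4 \cdot 4 \cdot 6}{-74 - \frac{39}{7}} = \frac{\left(48 + 24\right) + 16 \cdot 6}{-74 - \frac{39}{7}} = \frac{72 + 96}{- \frac{557}{7}} = 168 \left(- \frac{7}{557}\right) = - \frac{1176}{557}$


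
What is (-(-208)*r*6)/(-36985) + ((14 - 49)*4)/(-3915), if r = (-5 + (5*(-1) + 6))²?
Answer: -1123028/2227635 ≈ -0.50413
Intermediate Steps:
r = 16 (r = (-5 + (-5 + 6))² = (-5 + 1)² = (-4)² = 16)
(-(-208)*r*6)/(-36985) + ((14 - 49)*4)/(-3915) = (-(-208)*16*6)/(-36985) + ((14 - 49)*4)/(-3915) = (-26*(-128)*6)*(-1/36985) - 35*4*(-1/3915) = (3328*6)*(-1/36985) - 140*(-1/3915) = 19968*(-1/36985) + 28/783 = -1536/2845 + 28/783 = -1123028/2227635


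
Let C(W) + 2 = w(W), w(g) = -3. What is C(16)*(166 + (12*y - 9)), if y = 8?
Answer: -1265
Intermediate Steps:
C(W) = -5 (C(W) = -2 - 3 = -5)
C(16)*(166 + (12*y - 9)) = -5*(166 + (12*8 - 9)) = -5*(166 + (96 - 9)) = -5*(166 + 87) = -5*253 = -1265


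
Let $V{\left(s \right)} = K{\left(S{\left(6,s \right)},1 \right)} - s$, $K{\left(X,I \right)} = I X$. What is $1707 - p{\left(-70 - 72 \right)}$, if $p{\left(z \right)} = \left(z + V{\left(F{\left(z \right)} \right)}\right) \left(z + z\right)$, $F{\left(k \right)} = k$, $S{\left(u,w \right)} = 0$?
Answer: $1707$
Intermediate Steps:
$V{\left(s \right)} = - s$ ($V{\left(s \right)} = 1 \cdot 0 - s = 0 - s = - s$)
$p{\left(z \right)} = 0$ ($p{\left(z \right)} = \left(z - z\right) \left(z + z\right) = 0 \cdot 2 z = 0$)
$1707 - p{\left(-70 - 72 \right)} = 1707 - 0 = 1707 + 0 = 1707$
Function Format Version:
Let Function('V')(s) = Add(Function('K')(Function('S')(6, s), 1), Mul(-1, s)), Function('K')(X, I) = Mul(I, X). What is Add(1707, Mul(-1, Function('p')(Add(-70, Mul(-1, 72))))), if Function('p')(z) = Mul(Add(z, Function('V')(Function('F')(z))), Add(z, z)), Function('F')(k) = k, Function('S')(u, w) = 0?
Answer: 1707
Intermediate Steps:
Function('V')(s) = Mul(-1, s) (Function('V')(s) = Add(Mul(1, 0), Mul(-1, s)) = Add(0, Mul(-1, s)) = Mul(-1, s))
Function('p')(z) = 0 (Function('p')(z) = Mul(Add(z, Mul(-1, z)), Add(z, z)) = Mul(0, Mul(2, z)) = 0)
Add(1707, Mul(-1, Function('p')(Add(-70, Mul(-1, 72))))) = Add(1707, Mul(-1, 0)) = Add(1707, 0) = 1707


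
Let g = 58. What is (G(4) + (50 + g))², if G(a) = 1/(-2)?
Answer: 46225/4 ≈ 11556.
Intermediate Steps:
G(a) = -½
(G(4) + (50 + g))² = (-½ + (50 + 58))² = (-½ + 108)² = (215/2)² = 46225/4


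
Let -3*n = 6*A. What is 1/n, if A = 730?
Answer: -1/1460 ≈ -0.00068493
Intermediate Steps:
n = -1460 (n = -2*730 = -⅓*4380 = -1460)
1/n = 1/(-1460) = -1/1460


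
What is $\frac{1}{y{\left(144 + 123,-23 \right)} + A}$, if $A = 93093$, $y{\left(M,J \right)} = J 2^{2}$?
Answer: $\frac{1}{93001} \approx 1.0753 \cdot 10^{-5}$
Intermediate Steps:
$y{\left(M,J \right)} = 4 J$ ($y{\left(M,J \right)} = J 4 = 4 J$)
$\frac{1}{y{\left(144 + 123,-23 \right)} + A} = \frac{1}{4 \left(-23\right) + 93093} = \frac{1}{-92 + 93093} = \frac{1}{93001}$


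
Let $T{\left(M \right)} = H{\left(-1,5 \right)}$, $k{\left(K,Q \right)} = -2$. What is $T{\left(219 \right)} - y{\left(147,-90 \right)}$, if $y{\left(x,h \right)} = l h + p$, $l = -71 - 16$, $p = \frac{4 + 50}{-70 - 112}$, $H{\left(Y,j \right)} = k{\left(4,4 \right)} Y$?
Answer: $- \frac{712321}{91} \approx -7827.7$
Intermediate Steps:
$H{\left(Y,j \right)} = - 2 Y$
$p = - \frac{27}{91}$ ($p = \frac{54}{-182} = 54 \left(- \frac{1}{182}\right) = - \frac{27}{91} \approx -0.2967$)
$l = -87$ ($l = -71 - 16 = -87$)
$T{\left(M \right)} = 2$ ($T{\left(M \right)} = \left(-2\right) \left(-1\right) = 2$)
$y{\left(x,h \right)} = - \frac{27}{91} - 87 h$ ($y{\left(x,h \right)} = - 87 h - \frac{27}{91} = - \frac{27}{91} - 87 h$)
$T{\left(219 \right)} - y{\left(147,-90 \right)} = 2 - \left(- \frac{27}{91} - -7830\right) = 2 - \left(- \frac{27}{91} + 7830\right) = 2 - \frac{712503}{91} = - \frac{712321}{91}$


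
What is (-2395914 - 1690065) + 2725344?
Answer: -1360635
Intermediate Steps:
(-2395914 - 1690065) + 2725344 = -4085979 + 2725344 = -1360635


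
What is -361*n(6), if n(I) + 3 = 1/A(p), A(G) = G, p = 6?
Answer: 6137/6 ≈ 1022.8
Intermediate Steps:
n(I) = -17/6 (n(I) = -3 + 1/6 = -17/6)
-361*n(6) = -361*(-17/6) = 6137/6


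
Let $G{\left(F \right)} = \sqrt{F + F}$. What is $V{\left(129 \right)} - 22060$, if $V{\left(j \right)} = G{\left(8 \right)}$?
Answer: $-22056$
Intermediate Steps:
$G{\left(F \right)} = \sqrt{2} \sqrt{F}$ ($G{\left(F \right)} = \sqrt{2 F} = \sqrt{2} \sqrt{F}$)
$V{\left(j \right)} = 4$ ($V{\left(j \right)} = \sqrt{2} \sqrt{8} = \sqrt{2} \cdot 2 \sqrt{2} = 4$)
$V{\left(129 \right)} - 22060 = 4 - 22060 = -22056$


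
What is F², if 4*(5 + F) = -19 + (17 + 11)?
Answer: 121/16 ≈ 7.5625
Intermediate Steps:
F = -11/4 (F = -5 + (-19 + (17 + 11))/4 = -5 + (-19 + 28)/4 = -5 + (¼)*9 = -5 + 9/4 = -11/4 ≈ -2.7500)
F² = (-11/4)² = 121/16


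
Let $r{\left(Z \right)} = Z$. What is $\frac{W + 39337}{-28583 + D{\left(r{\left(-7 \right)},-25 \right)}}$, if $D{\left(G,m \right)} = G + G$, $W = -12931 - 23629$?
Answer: $- \frac{2777}{28597} \approx -0.097108$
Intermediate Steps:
$W = -36560$ ($W = -12931 - 23629 = -36560$)
$D{\left(G,m \right)} = 2 G$
$\frac{W + 39337}{-28583 + D{\left(r{\left(-7 \right)},-25 \right)}} = \frac{-36560 + 39337}{-28583 + 2 \left(-7\right)} = \frac{2777}{-28583 - 14} = \frac{2777}{-28597} = 2777 \left(- \frac{1}{28597}\right) = - \frac{2777}{28597}$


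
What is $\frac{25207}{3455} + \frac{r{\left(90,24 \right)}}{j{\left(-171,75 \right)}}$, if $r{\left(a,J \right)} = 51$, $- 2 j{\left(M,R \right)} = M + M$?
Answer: $\frac{1495534}{196935} \approx 7.594$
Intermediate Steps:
$j{\left(M,R \right)} = - M$ ($j{\left(M,R \right)} = - \frac{M + M}{2} = - \frac{2 M}{2} = - M$)
$\frac{25207}{3455} + \frac{r{\left(90,24 \right)}}{j{\left(-171,75 \right)}} = \frac{25207}{3455} + \frac{51}{\left(-1\right) \left(-171\right)} = 25207 \cdot \frac{1}{3455} + \frac{51}{171} = \frac{25207}{3455} + 51 \cdot \frac{1}{171} = \frac{25207}{3455} + \frac{17}{57} = \frac{1495534}{196935}$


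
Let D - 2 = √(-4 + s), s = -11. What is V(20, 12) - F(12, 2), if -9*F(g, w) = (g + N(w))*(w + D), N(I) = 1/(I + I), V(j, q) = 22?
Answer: 247/9 + 49*I*√15/36 ≈ 27.444 + 5.2716*I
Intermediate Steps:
D = 2 + I*√15 (D = 2 + √(-4 - 11) = 2 + √(-15) = 2 + I*√15 ≈ 2.0 + 3.873*I)
N(I) = 1/(2*I)
F(g, w) = -(g + 1/(2*w))*(2 + w + I*√15)/9 (F(g, w) = -(g + 1/(2*w))*(w + (2 + I*√15))/9 = -(g + 1/(2*w))*(2 + w + I*√15)/9)
V(20, 12) - F(12, 2) = 22 - (-2 + 2*(-1 - 2*12*2 - 2*12*(2 + I*√15)) - I*√15)/(18*2) = 22 - (-2 + 2*(-1 - 48 + (-48 - 24*I*√15)) - I*√15)/(18*2) = 22 - (-2 + 2*(-97 - 24*I*√15) - I*√15)/(18*2) = 22 - (-2 + (-194 - 48*I*√15) - I*√15)/(18*2) = 22 - (-196 - 49*I*√15)/(18*2) = 22 - (-49/9 - 49*I*√15/36) = 22 + (49/9 + 49*I*√15/36) = 247/9 + 49*I*√15/36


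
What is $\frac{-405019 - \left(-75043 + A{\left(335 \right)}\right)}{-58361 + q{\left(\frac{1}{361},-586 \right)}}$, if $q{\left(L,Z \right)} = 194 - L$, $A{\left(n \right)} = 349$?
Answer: $\frac{119247325}{20998288} \approx 5.6789$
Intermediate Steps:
$\frac{-405019 - \left(-75043 + A{\left(335 \right)}\right)}{-58361 + q{\left(\frac{1}{361},-586 \right)}} = \frac{-405019 + \left(75043 - 349\right)}{-58361 + \left(194 - \frac{1}{361}\right)} = \frac{-405019 + 74694}{-58361 + \left(194 - \frac{1}{361}\right)} = - \frac{330325}{-58361 + \frac{70033}{361}} = - \frac{330325}{- \frac{20998288}{361}} = \left(-330325\right) \left(- \frac{361}{20998288}\right) = \frac{119247325}{20998288}$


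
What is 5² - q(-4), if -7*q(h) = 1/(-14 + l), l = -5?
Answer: 3324/133 ≈ 24.992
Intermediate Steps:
q(h) = 1/133 (q(h) = -1/(7*(-14 - 5)) = -⅐/(-19) = -⅐*(-1/19) = 1/133)
5² - q(-4) = 5² - 1*1/133 = 25 - 1/133 = 3324/133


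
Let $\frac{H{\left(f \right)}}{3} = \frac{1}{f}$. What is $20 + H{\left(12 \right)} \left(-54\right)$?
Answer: $\frac{13}{2} \approx 6.5$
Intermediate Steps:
$H{\left(f \right)} = \frac{3}{f}$
$20 + H{\left(12 \right)} \left(-54\right) = 20 + \frac{3}{12} \left(-54\right) = 20 + 3 \cdot \frac{1}{12} \left(-54\right) = 20 + \frac{1}{4} \left(-54\right) = 20 - \frac{27}{2} = \frac{13}{2}$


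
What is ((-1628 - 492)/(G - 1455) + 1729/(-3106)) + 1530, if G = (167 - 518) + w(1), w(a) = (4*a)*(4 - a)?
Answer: 4264446907/2786082 ≈ 1530.6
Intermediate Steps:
w(a) = 4*a*(4 - a)
G = -339 (G = (167 - 518) + 4*1*(4 - 1*1) = -351 + 4*1*(4 - 1) = -351 + 4*1*3 = -351 + 12 = -339)
((-1628 - 492)/(G - 1455) + 1729/(-3106)) + 1530 = ((-1628 - 492)/(-339 - 1455) + 1729/(-3106)) + 1530 = (-2120/(-1794) + 1729*(-1/3106)) + 1530 = (-2120*(-1/1794) - 1729/3106) + 1530 = (1060/897 - 1729/3106) + 1530 = 1741447/2786082 + 1530 = 4264446907/2786082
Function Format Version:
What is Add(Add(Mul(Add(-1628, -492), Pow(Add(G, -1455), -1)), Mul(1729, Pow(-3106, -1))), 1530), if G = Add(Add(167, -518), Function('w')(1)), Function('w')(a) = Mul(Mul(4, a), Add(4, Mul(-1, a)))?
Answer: Rational(4264446907, 2786082) ≈ 1530.6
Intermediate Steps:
Function('w')(a) = Mul(4, a, Add(4, Mul(-1, a)))
G = -339 (G = Add(Add(167, -518), Mul(4, 1, Add(4, Mul(-1, 1)))) = Add(-351, Mul(4, 1, Add(4, -1))) = Add(-351, Mul(4, 1, 3)) = Add(-351, 12) = -339)
Add(Add(Mul(Add(-1628, -492), Pow(Add(G, -1455), -1)), Mul(1729, Pow(-3106, -1))), 1530) = Add(Add(Mul(Add(-1628, -492), Pow(Add(-339, -1455), -1)), Mul(1729, Pow(-3106, -1))), 1530) = Add(Add(Mul(-2120, Pow(-1794, -1)), Mul(1729, Rational(-1, 3106))), 1530) = Add(Add(Mul(-2120, Rational(-1, 1794)), Rational(-1729, 3106)), 1530) = Add(Add(Rational(1060, 897), Rational(-1729, 3106)), 1530) = Add(Rational(1741447, 2786082), 1530) = Rational(4264446907, 2786082)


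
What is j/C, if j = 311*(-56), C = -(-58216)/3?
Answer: -6531/7277 ≈ -0.89748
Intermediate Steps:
C = 58216/3 (C = -(-58216)/3 = -14554*(-4/3) = 58216/3 ≈ 19405.)
j = -17416
j/C = -17416/58216/3 = -17416*3/58216 = -6531/7277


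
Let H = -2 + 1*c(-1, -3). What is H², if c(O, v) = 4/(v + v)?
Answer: 64/9 ≈ 7.1111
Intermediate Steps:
c(O, v) = 2/v (c(O, v) = 4/((2*v)) = 4*(1/(2*v)) = 2/v)
H = -8/3 (H = -2 + 1*(2/(-3)) = -2 + 1*(2*(-⅓)) = -2 + 1*(-⅔) = -2 - ⅔ = -8/3 ≈ -2.6667)
H² = (-8/3)² = 64/9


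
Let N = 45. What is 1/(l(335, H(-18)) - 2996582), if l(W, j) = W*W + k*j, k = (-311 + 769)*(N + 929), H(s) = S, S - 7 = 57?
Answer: 1/25665531 ≈ 3.8963e-8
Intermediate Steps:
S = 64 (S = 7 + 57 = 64)
H(s) = 64
k = 446092 (k = (-311 + 769)*(45 + 929) = 458*974 = 446092)
l(W, j) = W² + 446092*j (l(W, j) = W*W + 446092*j = W² + 446092*j)
1/(l(335, H(-18)) - 2996582) = 1/((335² + 446092*64) - 2996582) = 1/((112225 + 28549888) - 2996582) = 1/(28662113 - 2996582) = 1/25665531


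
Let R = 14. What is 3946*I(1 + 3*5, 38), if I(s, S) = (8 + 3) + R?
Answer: 98650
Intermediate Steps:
I(s, S) = 25 (I(s, S) = (8 + 3) + 14 = 11 + 14 = 25)
3946*I(1 + 3*5, 38) = 3946*25 = 98650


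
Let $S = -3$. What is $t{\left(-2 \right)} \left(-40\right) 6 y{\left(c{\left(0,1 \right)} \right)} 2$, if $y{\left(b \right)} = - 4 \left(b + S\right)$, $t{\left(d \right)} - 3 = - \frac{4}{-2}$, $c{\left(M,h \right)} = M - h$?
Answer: $-38400$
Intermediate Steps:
$t{\left(d \right)} = 5$ ($t{\left(d \right)} = 3 - \frac{4}{-2} = 3 - -2 = 3 + 2 = 5$)
$y{\left(b \right)} = 12 - 4 b$ ($y{\left(b \right)} = - 4 \left(b - 3\right) = - 4 \left(-3 + b\right) = 12 - 4 b$)
$t{\left(-2 \right)} \left(-40\right) 6 y{\left(c{\left(0,1 \right)} \right)} 2 = 5 \left(-40\right) 6 \left(12 - 4 \left(0 - 1\right)\right) 2 = - 200 \cdot 6 \left(12 - 4 \left(0 - 1\right)\right) 2 = - 200 \cdot 6 \left(12 - -4\right) 2 = - 200 \cdot 6 \left(12 + 4\right) 2 = - 200 \cdot 6 \cdot 16 \cdot 2 = - 200 \cdot 96 \cdot 2 = \left(-200\right) 192 = -38400$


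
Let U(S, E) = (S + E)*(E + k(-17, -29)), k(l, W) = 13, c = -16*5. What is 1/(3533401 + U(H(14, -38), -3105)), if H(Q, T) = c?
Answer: 1/13381421 ≈ 7.4730e-8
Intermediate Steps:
c = -80
H(Q, T) = -80
U(S, E) = (13 + E)*(E + S) (U(S, E) = (S + E)*(E + 13) = (E + S)*(13 + E) = (13 + E)*(E + S))
1/(3533401 + U(H(14, -38), -3105)) = 1/(3533401 + ((-3105)² + 13*(-3105) + 13*(-80) - 3105*(-80))) = 1/(3533401 + (9641025 - 40365 - 1040 + 248400)) = 1/(3533401 + 9848020) = 1/13381421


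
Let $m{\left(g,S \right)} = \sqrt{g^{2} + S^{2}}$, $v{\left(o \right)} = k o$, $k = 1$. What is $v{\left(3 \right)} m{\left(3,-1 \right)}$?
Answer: $3 \sqrt{10} \approx 9.4868$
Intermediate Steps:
$v{\left(o \right)} = o$ ($v{\left(o \right)} = 1 o = o$)
$m{\left(g,S \right)} = \sqrt{S^{2} + g^{2}}$
$v{\left(3 \right)} m{\left(3,-1 \right)} = 3 \sqrt{\left(-1\right)^{2} + 3^{2}} = 3 \sqrt{1 + 9} = 3 \sqrt{10}$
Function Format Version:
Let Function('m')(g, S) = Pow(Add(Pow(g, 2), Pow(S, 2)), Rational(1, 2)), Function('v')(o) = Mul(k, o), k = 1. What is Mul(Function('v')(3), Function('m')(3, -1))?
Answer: Mul(3, Pow(10, Rational(1, 2))) ≈ 9.4868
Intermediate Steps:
Function('v')(o) = o (Function('v')(o) = Mul(1, o) = o)
Function('m')(g, S) = Pow(Add(Pow(S, 2), Pow(g, 2)), Rational(1, 2))
Mul(Function('v')(3), Function('m')(3, -1)) = Mul(3, Pow(Add(Pow(-1, 2), Pow(3, 2)), Rational(1, 2))) = Mul(3, Pow(Add(1, 9), Rational(1, 2))) = Mul(3, Pow(10, Rational(1, 2)))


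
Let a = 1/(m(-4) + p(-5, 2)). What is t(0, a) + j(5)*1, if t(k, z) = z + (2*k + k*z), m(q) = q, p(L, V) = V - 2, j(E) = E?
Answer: 19/4 ≈ 4.7500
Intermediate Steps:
p(L, V) = -2 + V
a = -¼ (a = 1/(-4 + (-2 + 2)) = 1/(-4 + 0) = 1/(-4) = -¼ ≈ -0.25000)
t(k, z) = z + 2*k + k*z
t(0, a) + j(5)*1 = (-¼ + 2*0 + 0*(-¼)) + 5*1 = (-¼ + 0 + 0) + 5 = -¼ + 5 = 19/4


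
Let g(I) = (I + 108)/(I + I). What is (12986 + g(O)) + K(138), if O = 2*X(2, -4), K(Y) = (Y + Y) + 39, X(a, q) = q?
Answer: 53179/4 ≈ 13295.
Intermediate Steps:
K(Y) = 39 + 2*Y (K(Y) = 2*Y + 39 = 39 + 2*Y)
O = -8 (O = 2*(-4) = -8)
g(I) = (108 + I)/(2*I) (g(I) = (108 + I)/((2*I)) = (108 + I)*(1/(2*I)) = (108 + I)/(2*I))
(12986 + g(O)) + K(138) = (12986 + (½)*(108 - 8)/(-8)) + (39 + 2*138) = (12986 + (½)*(-⅛)*100) + (39 + 276) = (12986 - 25/4) + 315 = 51919/4 + 315 = 53179/4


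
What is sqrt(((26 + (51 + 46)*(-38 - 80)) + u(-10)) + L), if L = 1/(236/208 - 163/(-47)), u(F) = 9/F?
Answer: I*sqrt(144517320486490)/112490 ≈ 106.87*I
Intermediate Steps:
L = 2444/11249 (L = 1/(236*(1/208) - 163*(-1/47)) = 1/(59/52 + 163/47) = 1/(11249/2444) = 2444/11249 ≈ 0.21726)
sqrt(((26 + (51 + 46)*(-38 - 80)) + u(-10)) + L) = sqrt(((26 + (51 + 46)*(-38 - 80)) + 9/(-10)) + 2444/11249) = sqrt(((26 + 97*(-118)) + 9*(-1/10)) + 2444/11249) = sqrt(((26 - 11446) - 9/10) + 2444/11249) = sqrt((-11420 - 9/10) + 2444/11249) = sqrt(-114209/10 + 2444/11249) = sqrt(-1284712601/112490) = I*sqrt(144517320486490)/112490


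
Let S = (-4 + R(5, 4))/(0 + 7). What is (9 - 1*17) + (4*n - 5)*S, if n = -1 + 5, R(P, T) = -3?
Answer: -19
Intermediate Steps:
n = 4
S = -1 (S = (-4 - 3)/(0 + 7) = -7/7 = -7*1/7 = -1)
(9 - 1*17) + (4*n - 5)*S = (9 - 1*17) + (4*4 - 5)*(-1) = (9 - 17) + (16 - 5)*(-1) = -8 + 11*(-1) = -8 - 11 = -19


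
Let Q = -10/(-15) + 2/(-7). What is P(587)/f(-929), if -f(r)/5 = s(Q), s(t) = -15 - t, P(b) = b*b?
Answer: 7235949/1615 ≈ 4480.5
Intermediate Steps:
P(b) = b²
Q = 8/21 (Q = -10*(-1/15) + 2*(-⅐) = ⅔ - 2/7 = 8/21 ≈ 0.38095)
f(r) = 1615/21 (f(r) = -5*(-15 - 1*8/21) = -5*(-15 - 8/21) = -5*(-323/21) = 1615/21)
P(587)/f(-929) = 587²/(1615/21) = 344569*(21/1615) = 7235949/1615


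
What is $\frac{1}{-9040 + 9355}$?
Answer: $\frac{1}{315} \approx 0.0031746$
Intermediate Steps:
$\frac{1}{-9040 + 9355} = \frac{1}{315}$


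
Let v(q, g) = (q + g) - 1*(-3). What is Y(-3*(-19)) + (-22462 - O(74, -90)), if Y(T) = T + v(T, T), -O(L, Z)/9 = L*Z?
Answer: -82228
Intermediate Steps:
v(q, g) = 3 + g + q (v(q, g) = (g + q) + 3 = 3 + g + q)
O(L, Z) = -9*L*Z
Y(T) = 3 + 3*T (Y(T) = T + (3 + T + T) = T + (3 + 2*T) = 3 + 3*T)
Y(-3*(-19)) + (-22462 - O(74, -90)) = (3 + 3*(-3*(-19))) + (-22462 - (-9)*74*(-90)) = (3 + 3*57) + (-22462 - 1*59940) = (3 + 171) + (-22462 - 59940) = 174 - 82402 = -82228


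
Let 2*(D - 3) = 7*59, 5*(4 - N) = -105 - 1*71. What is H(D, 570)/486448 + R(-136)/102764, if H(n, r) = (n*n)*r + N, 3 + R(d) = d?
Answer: 6427072182867/124973355680 ≈ 51.428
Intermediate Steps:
N = 196/5 (N = 4 - (-105 - 1*71)/5 = 4 - (-105 - 71)/5 = 4 - ⅕*(-176) = 4 + 176/5 = 196/5 ≈ 39.200)
R(d) = -3 + d
D = 419/2 (D = 3 + (7*59)/2 = 3 + (½)*413 = 3 + 413/2 = 419/2 ≈ 209.50)
H(n, r) = 196/5 + r*n² (H(n, r) = (n*n)*r + 196/5 = n²*r + 196/5 = r*n² + 196/5 = 196/5 + r*n²)
H(D, 570)/486448 + R(-136)/102764 = (196/5 + 570*(419/2)²)/486448 + (-3 - 136)/102764 = (196/5 + 570*(175561/4))*(1/486448) - 139*1/102764 = (196/5 + 50034885/2)*(1/486448) - 139/102764 = (250174817/10)*(1/486448) - 139/102764 = 250174817/4864480 - 139/102764 = 6427072182867/124973355680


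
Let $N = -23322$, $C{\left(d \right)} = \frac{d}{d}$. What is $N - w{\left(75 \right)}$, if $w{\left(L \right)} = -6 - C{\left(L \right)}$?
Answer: $-23315$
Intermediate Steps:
$C{\left(d \right)} = 1$
$w{\left(L \right)} = -7$ ($w{\left(L \right)} = -6 - 1 = -7$)
$N - w{\left(75 \right)} = -23322 - -7 = -23322 + 7 = -23315$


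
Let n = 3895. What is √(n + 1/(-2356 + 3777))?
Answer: 2*√40127271/203 ≈ 62.410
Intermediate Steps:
√(n + 1/(-2356 + 3777)) = √(3895 + 1/(-2356 + 3777)) = √(3895 + 1/1421) = √(5534796/1421) = 2*√40127271/203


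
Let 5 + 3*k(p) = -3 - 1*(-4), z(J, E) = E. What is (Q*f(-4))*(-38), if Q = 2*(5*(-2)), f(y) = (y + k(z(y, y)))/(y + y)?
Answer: 1520/3 ≈ 506.67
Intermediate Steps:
k(p) = -4/3 (k(p) = -5/3 + (-3 - 1*(-4))/3 = -5/3 + (-3 + 4)/3 = -5/3 + (1/3)*1 = -5/3 + 1/3 = -4/3)
f(y) = (-4/3 + y)/(2*y) (f(y) = (y - 4/3)/(y + y) = (-4/3 + y)/((2*y)) = (-4/3 + y)*(1/(2*y)) = (-4/3 + y)/(2*y))
Q = -20 (Q = 2*(-10) = -20)
(Q*f(-4))*(-38) = -10*(-4 + 3*(-4))/(3*(-4))*(-38) = -10*(-1)*(-4 - 12)/(3*4)*(-38) = -10*(-1)*(-16)/(3*4)*(-38) = -20*2/3*(-38) = -40/3*(-38) = 1520/3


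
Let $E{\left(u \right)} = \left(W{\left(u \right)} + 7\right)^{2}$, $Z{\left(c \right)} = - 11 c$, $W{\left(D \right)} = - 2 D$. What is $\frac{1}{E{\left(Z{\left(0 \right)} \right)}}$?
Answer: $\frac{1}{49} \approx 0.020408$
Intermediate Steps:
$E{\left(u \right)} = \left(7 - 2 u\right)^{2}$ ($E{\left(u \right)} = \left(- 2 u + 7\right)^{2} = \left(7 - 2 u\right)^{2}$)
$\frac{1}{E{\left(Z{\left(0 \right)} \right)}} = \frac{1}{\left(-7 + 2 \left(\left(-11\right) 0\right)\right)^{2}} = \frac{1}{\left(-7 + 2 \cdot 0\right)^{2}} = \frac{1}{\left(-7 + 0\right)^{2}} = \frac{1}{\left(-7\right)^{2}} = \frac{1}{49}$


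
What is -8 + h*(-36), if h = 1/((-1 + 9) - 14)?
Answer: -2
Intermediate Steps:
h = -⅙ (h = 1/(8 - 14) = 1/(-6) = -⅙ ≈ -0.16667)
-8 + h*(-36) = -8 - ⅙*(-36) = -8 + 6 = -2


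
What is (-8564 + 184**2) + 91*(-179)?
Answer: 9003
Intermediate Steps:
(-8564 + 184**2) + 91*(-179) = (-8564 + 33856) - 16289 = 25292 - 16289 = 9003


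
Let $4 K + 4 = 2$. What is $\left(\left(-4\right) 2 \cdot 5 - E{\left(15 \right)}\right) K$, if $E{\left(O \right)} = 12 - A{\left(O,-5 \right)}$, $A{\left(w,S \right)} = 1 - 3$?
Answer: $27$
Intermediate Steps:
$K = - \frac{1}{2}$ ($K = -1 + \frac{1}{4} \cdot 2 = -1 + \frac{1}{2} = - \frac{1}{2} \approx -0.5$)
$A{\left(w,S \right)} = -2$
$E{\left(O \right)} = 14$ ($E{\left(O \right)} = 12 - -2 = 12 + 2 = 14$)
$\left(\left(-4\right) 2 \cdot 5 - E{\left(15 \right)}\right) K = \left(\left(-4\right) 2 \cdot 5 - 14\right) \left(- \frac{1}{2}\right) = \left(\left(-8\right) 5 - 14\right) \left(- \frac{1}{2}\right) = \left(-40 - 14\right) \left(- \frac{1}{2}\right) = \left(-54\right) \left(- \frac{1}{2}\right) = 27$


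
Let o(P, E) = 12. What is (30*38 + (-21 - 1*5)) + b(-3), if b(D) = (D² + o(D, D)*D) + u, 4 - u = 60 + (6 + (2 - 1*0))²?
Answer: 967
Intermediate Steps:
u = -120 (u = 4 - (60 + (6 + (2 - 1*0))²) = 4 - (60 + (6 + (2 + 0))²) = 4 - (60 + (6 + 2)²) = 4 - (60 + 8²) = 4 - (60 + 64) = 4 - 1*124 = 4 - 124 = -120)
b(D) = -120 + D² + 12*D (b(D) = (D² + 12*D) - 120 = -120 + D² + 12*D)
(30*38 + (-21 - 1*5)) + b(-3) = (30*38 + (-21 - 1*5)) + (-120 + (-3)² + 12*(-3)) = (1140 + (-21 - 5)) + (-120 + 9 - 36) = (1140 - 26) - 147 = 1114 - 147 = 967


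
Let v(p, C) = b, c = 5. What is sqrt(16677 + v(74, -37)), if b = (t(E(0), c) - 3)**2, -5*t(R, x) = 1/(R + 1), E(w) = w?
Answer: sqrt(417181)/5 ≈ 129.18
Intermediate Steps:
t(R, x) = -1/(5*(1 + R)) (t(R, x) = -1/(5*(R + 1)) = -1/(5*(1 + R)))
b = 256/25 (b = (-1/(5 + 5*0) - 3)**2 = (-1/(5 + 0) - 3)**2 = (-1/5 - 3)**2 = (-16/5)**2 = 256/25 ≈ 10.240)
v(p, C) = 256/25
sqrt(16677 + v(74, -37)) = sqrt(16677 + 256/25) = sqrt(417181/25) = sqrt(417181)/5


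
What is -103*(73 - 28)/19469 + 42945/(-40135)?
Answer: -204424386/156277663 ≈ -1.3081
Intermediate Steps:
-103*(73 - 28)/19469 + 42945/(-40135) = -103*45*(1/19469) + 42945*(-1/40135) = -4635*1/19469 - 8589/8027 = -4635/19469 - 8589/8027 = -204424386/156277663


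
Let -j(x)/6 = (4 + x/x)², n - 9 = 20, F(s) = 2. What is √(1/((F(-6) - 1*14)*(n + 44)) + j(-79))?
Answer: I*√28776819/438 ≈ 12.247*I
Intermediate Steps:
n = 29 (n = 9 + 20 = 29)
j(x) = -150 (j(x) = -6*(4 + x/x)² = -6*(4 + 1)² = -6*5² = -6*25 = -150)
√(1/((F(-6) - 1*14)*(n + 44)) + j(-79)) = √(1/((2 - 1*14)*(29 + 44)) - 150) = √(1/((2 - 14)*73) - 150) = √(1/(-12*73) - 150) = √(1/(-876) - 150) = √(-1/876 - 150) = √(-131401/876) = I*√28776819/438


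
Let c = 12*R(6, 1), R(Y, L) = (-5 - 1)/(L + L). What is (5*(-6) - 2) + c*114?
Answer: -4136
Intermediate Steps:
R(Y, L) = -3/L (R(Y, L) = -6*1/(2*L) = -3/L)
c = -36 (c = 12*(-3/1) = 12*(-3*1) = 12*(-3) = -36)
(5*(-6) - 2) + c*114 = (5*(-6) - 2) - 36*114 = (-30 - 2) - 4104 = -32 - 4104 = -4136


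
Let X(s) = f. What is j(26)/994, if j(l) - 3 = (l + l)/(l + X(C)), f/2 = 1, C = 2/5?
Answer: 17/3479 ≈ 0.0048865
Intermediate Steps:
C = ⅖ (C = 2*(⅕) = ⅖ ≈ 0.40000)
f = 2 (f = 2*1 = 2)
X(s) = 2
j(l) = 3 + 2*l/(2 + l) (j(l) = 3 + (l + l)/(l + 2) = 3 + (2*l)/(2 + l) = 3 + 2*l/(2 + l))
j(26)/994 = ((6 + 5*26)/(2 + 26))/994 = ((6 + 130)/28)*(1/994) = ((1/28)*136)*(1/994) = (34/7)*(1/994) = 17/3479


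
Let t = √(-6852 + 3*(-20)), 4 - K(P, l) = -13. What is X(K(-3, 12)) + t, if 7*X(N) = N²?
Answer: 289/7 + 48*I*√3 ≈ 41.286 + 83.138*I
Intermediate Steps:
K(P, l) = 17 (K(P, l) = 4 - 1*(-13) = 4 + 13 = 17)
X(N) = N²/7
t = 48*I*√3 (t = √(-6852 - 60) = √(-6912) = 48*I*√3 ≈ 83.138*I)
X(K(-3, 12)) + t = (⅐)*17² + 48*I*√3 = (⅐)*289 + 48*I*√3 = 289/7 + 48*I*√3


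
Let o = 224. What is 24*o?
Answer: 5376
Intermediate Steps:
24*o = 24*224 = 5376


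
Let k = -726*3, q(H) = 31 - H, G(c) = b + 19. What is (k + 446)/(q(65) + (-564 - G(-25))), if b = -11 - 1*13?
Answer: 1732/593 ≈ 2.9207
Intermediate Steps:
b = -24 (b = -11 - 13 = -24)
G(c) = -5 (G(c) = -24 + 19 = -5)
k = -2178
(k + 446)/(q(65) + (-564 - G(-25))) = (-2178 + 446)/((31 - 1*65) + (-564 - 1*(-5))) = -1732/((31 - 65) + (-564 + 5)) = -1732/(-34 - 559) = -1732/(-593) = -1732*(-1/593) = 1732/593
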